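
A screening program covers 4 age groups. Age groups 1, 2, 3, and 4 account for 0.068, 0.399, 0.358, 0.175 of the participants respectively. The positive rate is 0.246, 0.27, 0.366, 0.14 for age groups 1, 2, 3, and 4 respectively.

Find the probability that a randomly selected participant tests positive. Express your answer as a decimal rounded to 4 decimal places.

P(T) ≈ 0.2800

P(T) = P(T|1)·P(1) + P(T|2)·P(2) + P(T|3)·P(3) + P(T|4)·P(4)
      = 0.246·0.068 + 0.27·0.399 + 0.366·0.358 + 0.14·0.175
      = 0.016728 + 0.10773 + 0.131028 + 0.0245 = 0.279986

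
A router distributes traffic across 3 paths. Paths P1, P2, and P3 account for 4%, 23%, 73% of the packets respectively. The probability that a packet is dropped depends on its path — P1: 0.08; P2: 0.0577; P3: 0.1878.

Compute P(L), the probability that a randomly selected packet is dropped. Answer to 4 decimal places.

P(L) = P(L|P1)·P(P1) + P(L|P2)·P(P2) + P(L|P3)·P(P3)
      = 0.08·0.04 + 0.0577·0.23 + 0.1878·0.73
      = 0.0032 + 0.013271 + 0.137094 = 0.153565

0.1536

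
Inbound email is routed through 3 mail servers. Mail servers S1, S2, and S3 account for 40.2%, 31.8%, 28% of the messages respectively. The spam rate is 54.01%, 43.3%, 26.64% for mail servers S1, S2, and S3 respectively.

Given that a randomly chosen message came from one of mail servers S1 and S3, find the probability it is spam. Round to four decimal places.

Let J = {S1, S3}.
P(J) = 0.402 + 0.28 = 0.682.
P(S ∩ J) = 0.5401·0.402 + 0.2664·0.28 = 0.2171202 + 0.074592 = 0.2917122.
P(S | J) = 0.2917122 / 0.682 = 0.427730…

0.4277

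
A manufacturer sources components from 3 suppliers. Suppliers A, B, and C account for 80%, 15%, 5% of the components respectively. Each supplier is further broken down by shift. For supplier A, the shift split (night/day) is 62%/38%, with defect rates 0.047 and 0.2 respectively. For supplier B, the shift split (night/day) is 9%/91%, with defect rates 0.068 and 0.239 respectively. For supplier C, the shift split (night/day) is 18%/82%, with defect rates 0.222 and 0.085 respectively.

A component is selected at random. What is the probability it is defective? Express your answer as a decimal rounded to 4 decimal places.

0.1231

P(D|A) = 0.62·0.047 + 0.38·0.2 = 0.02914 + 0.076 = 0.10514
P(D|B) = 0.09·0.068 + 0.91·0.239 = 0.00612 + 0.21749 = 0.22361
P(D|C) = 0.18·0.222 + 0.82·0.085 = 0.03996 + 0.0697 = 0.10966
Then overall,
P(D) = 0.8·0.10514 + 0.15·0.22361 + 0.05·0.10966
      = 0.084112 + 0.0335415 + 0.005483 = 0.1231365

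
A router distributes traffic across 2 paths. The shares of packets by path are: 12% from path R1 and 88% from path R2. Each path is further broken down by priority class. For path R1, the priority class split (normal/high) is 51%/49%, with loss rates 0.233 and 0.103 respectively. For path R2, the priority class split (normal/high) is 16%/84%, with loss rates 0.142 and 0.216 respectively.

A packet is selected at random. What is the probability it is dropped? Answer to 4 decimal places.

P(L|R1) = 0.51·0.233 + 0.49·0.103 = 0.11883 + 0.05047 = 0.1693
P(L|R2) = 0.16·0.142 + 0.84·0.216 = 0.02272 + 0.18144 = 0.20416
By total probability over the outer partition,
P(L) = 0.12·0.1693 + 0.88·0.20416
      = 0.020316 + 0.1796608 = 0.1999768

P(L) ≈ 0.2000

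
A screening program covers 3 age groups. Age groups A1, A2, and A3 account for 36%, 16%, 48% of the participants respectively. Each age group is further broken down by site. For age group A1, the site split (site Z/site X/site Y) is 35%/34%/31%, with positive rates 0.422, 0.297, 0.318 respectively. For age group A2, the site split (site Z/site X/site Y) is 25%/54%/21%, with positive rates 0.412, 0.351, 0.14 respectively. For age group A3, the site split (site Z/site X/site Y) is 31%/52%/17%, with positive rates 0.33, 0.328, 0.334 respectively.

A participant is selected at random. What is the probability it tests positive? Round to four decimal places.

0.3348

P(T|A1) = 0.35·0.422 + 0.34·0.297 + 0.31·0.318 = 0.1477 + 0.10098 + 0.09858 = 0.34726
P(T|A2) = 0.25·0.412 + 0.54·0.351 + 0.21·0.14 = 0.103 + 0.18954 + 0.0294 = 0.32194
P(T|A3) = 0.31·0.33 + 0.52·0.328 + 0.17·0.334 = 0.1023 + 0.17056 + 0.05678 = 0.32964
By total probability over the outer partition,
P(T) = 0.36·0.34726 + 0.16·0.32194 + 0.48·0.32964
      = 0.1250136 + 0.0515104 + 0.1582272 = 0.3347512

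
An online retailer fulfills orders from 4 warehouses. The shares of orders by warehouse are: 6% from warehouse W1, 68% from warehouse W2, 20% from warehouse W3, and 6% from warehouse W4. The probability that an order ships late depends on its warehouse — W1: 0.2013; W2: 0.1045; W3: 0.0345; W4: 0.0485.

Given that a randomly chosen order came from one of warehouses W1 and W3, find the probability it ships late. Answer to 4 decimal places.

P(L|S) ≈ 0.0730

Let S = {W1, W3}.
P(S) = 0.06 + 0.2 = 0.26.
P(L ∩ S) = 0.2013·0.06 + 0.0345·0.2 = 0.012078 + 0.0069 = 0.018978.
P(L | S) = 0.018978 / 0.26 = 0.072992…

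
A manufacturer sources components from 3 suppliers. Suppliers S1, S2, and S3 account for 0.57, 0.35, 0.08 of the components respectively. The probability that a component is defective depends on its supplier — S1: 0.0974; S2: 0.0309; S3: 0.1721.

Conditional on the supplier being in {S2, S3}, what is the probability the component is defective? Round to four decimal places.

0.0572

Let S = {S2, S3}.
P(S) = 0.35 + 0.08 = 0.43.
P(D ∩ S) = 0.0309·0.35 + 0.1721·0.08 = 0.010815 + 0.013768 = 0.024583.
P(D | S) = 0.024583 / 0.43 = 0.057170…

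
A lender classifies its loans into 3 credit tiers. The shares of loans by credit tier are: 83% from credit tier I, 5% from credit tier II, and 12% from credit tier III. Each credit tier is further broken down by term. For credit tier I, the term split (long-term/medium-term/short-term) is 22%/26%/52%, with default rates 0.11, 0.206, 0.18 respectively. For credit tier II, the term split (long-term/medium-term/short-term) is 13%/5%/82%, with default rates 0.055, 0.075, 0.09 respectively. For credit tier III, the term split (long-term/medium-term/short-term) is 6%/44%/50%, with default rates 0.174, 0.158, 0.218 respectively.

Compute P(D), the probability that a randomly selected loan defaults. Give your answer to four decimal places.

P(D|I) = 0.22·0.11 + 0.26·0.206 + 0.52·0.18 = 0.0242 + 0.05356 + 0.0936 = 0.17136
P(D|II) = 0.13·0.055 + 0.05·0.075 + 0.82·0.09 = 0.00715 + 0.00375 + 0.0738 = 0.0847
P(D|III) = 0.06·0.174 + 0.44·0.158 + 0.5·0.218 = 0.01044 + 0.06952 + 0.109 = 0.18896
Then overall,
P(D) = 0.83·0.17136 + 0.05·0.0847 + 0.12·0.18896
      = 0.1422288 + 0.004235 + 0.0226752 = 0.169139

P(D) ≈ 0.1691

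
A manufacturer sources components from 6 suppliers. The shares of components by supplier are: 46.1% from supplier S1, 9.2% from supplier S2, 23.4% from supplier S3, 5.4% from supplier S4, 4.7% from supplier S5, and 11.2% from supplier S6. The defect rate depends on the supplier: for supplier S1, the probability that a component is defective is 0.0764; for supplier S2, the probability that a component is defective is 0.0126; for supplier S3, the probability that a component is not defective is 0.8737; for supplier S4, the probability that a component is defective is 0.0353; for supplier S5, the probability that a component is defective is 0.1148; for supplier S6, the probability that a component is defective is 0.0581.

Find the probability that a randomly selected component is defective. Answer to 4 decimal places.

P(D) ≈ 0.0797

P(D|S3) = 1 − 0.8737 = 0.1263.
Summing over the partition,
P(D) = P(D|S1)·P(S1) + P(D|S2)·P(S2) + P(D|S3)·P(S3) + P(D|S4)·P(S4) + P(D|S5)·P(S5) + P(D|S6)·P(S6)
      = 0.0764·0.461 + 0.0126·0.092 + 0.1263·0.234 + 0.0353·0.054 + 0.1148·0.047 + 0.0581·0.112
      = 0.0352204 + 0.0011592 + 0.0295542 + 0.0019062 + 0.0053956 + 0.0065072 = 0.0797428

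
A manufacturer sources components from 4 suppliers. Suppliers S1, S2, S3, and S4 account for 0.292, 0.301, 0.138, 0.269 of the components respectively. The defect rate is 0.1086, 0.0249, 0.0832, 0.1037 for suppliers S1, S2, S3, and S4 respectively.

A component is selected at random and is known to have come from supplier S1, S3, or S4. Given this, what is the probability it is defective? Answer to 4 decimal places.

Let S = {S1, S3, S4}.
P(S) = 0.292 + 0.138 + 0.269 = 0.699.
P(D ∩ S) = 0.1086·0.292 + 0.0832·0.138 + 0.1037·0.269 = 0.0317112 + 0.0114816 + 0.0278953 = 0.0710881.
P(D | S) = 0.0710881 / 0.699 = 0.101700…

P(D|S) ≈ 0.1017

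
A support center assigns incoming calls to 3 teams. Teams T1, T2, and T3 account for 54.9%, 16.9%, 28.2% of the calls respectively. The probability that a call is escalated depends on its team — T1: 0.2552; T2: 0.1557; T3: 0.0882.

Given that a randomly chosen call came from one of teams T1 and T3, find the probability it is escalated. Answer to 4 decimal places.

Let S = {T1, T3}.
P(S) = 0.549 + 0.282 = 0.831.
P(E ∩ S) = 0.2552·0.549 + 0.0882·0.282 = 0.1401048 + 0.0248724 = 0.1649772.
P(E | S) = 0.1649772 / 0.831 = 0.198529…

0.1985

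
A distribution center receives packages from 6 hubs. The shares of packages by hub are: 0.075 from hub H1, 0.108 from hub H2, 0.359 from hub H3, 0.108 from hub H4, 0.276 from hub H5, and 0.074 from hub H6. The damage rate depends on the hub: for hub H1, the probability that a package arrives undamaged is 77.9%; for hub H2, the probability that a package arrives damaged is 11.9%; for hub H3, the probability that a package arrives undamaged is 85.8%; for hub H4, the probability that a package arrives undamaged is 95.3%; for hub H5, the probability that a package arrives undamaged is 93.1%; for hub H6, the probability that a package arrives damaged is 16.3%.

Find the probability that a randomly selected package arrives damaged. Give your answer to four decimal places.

0.1166

P(D|H1) = 1 − 0.779 = 0.221.
P(D|H3) = 1 − 0.858 = 0.142.
P(D|H4) = 1 − 0.953 = 0.047.
P(D|H5) = 1 − 0.931 = 0.069.
P(D) = P(D|H1)·P(H1) + P(D|H2)·P(H2) + P(D|H3)·P(H3) + P(D|H4)·P(H4) + P(D|H5)·P(H5) + P(D|H6)·P(H6)
      = 0.221·0.075 + 0.119·0.108 + 0.142·0.359 + 0.047·0.108 + 0.069·0.276 + 0.163·0.074
      = 0.016575 + 0.012852 + 0.050978 + 0.005076 + 0.019044 + 0.012062 = 0.116587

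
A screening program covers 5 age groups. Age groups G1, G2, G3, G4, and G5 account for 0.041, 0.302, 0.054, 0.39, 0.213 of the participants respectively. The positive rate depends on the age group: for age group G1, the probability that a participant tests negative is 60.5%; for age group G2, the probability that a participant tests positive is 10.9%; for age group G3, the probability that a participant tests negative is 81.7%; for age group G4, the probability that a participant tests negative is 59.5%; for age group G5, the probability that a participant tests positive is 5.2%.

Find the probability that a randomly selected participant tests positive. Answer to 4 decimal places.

P(T|G1) = 1 − 0.605 = 0.395.
P(T|G3) = 1 − 0.817 = 0.183.
P(T|G4) = 1 − 0.595 = 0.405.
P(T) = P(T|G1)·P(G1) + P(T|G2)·P(G2) + P(T|G3)·P(G3) + P(T|G4)·P(G4) + P(T|G5)·P(G5)
      = 0.395·0.041 + 0.109·0.302 + 0.183·0.054 + 0.405·0.39 + 0.052·0.213
      = 0.016195 + 0.032918 + 0.009882 + 0.15795 + 0.011076 = 0.228021

0.2280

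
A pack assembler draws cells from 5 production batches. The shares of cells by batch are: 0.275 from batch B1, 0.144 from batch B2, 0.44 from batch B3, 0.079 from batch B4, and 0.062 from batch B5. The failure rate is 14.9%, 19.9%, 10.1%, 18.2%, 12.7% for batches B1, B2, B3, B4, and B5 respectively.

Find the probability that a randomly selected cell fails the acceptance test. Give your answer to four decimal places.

P(F) = P(F|B1)·P(B1) + P(F|B2)·P(B2) + P(F|B3)·P(B3) + P(F|B4)·P(B4) + P(F|B5)·P(B5)
      = 0.149·0.275 + 0.199·0.144 + 0.101·0.44 + 0.182·0.079 + 0.127·0.062
      = 0.040975 + 0.028656 + 0.04444 + 0.014378 + 0.007874 = 0.136323

0.1363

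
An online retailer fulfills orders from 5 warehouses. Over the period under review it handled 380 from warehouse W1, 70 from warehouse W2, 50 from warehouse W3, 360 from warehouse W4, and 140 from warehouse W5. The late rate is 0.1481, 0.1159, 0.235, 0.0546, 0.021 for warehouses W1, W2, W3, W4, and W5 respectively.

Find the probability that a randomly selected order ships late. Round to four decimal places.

P(L) ≈ 0.0987

Total: 380 + 70 + 50 + 360 + 140 = 1000.
P(W1) = 380/1000 = 0.38. P(W2) = 70/1000 = 0.07. P(W3) = 50/1000 = 0.05. P(W4) = 360/1000 = 0.36. P(W5) = 140/1000 = 0.14.
Using total probability over the partition,
P(L) = P(L|W1)·P(W1) + P(L|W2)·P(W2) + P(L|W3)·P(W3) + P(L|W4)·P(W4) + P(L|W5)·P(W5)
      = 0.1481·0.38 + 0.1159·0.07 + 0.235·0.05 + 0.0546·0.36 + 0.021·0.14
      = 0.056278 + 0.008113 + 0.01175 + 0.019656 + 0.00294 = 0.098737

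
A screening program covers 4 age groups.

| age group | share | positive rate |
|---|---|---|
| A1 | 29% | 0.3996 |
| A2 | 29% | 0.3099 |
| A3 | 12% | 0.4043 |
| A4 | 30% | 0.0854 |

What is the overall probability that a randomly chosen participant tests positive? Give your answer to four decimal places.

0.2799

By the law of total probability,
P(T) = P(T|A1)·P(A1) + P(T|A2)·P(A2) + P(T|A3)·P(A3) + P(T|A4)·P(A4)
      = 0.3996·0.29 + 0.3099·0.29 + 0.4043·0.12 + 0.0854·0.3
      = 0.115884 + 0.089871 + 0.048516 + 0.02562 = 0.279891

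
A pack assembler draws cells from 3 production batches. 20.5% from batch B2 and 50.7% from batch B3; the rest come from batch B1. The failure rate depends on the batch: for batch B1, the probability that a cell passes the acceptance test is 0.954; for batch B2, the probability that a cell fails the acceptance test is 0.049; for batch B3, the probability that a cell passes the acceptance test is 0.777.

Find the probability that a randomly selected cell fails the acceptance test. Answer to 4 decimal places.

P(B1) = 1 − (0.205 + 0.507) = 0.288.
P(F|B1) = 1 − 0.954 = 0.046.
P(F|B3) = 1 − 0.777 = 0.223.
P(F) = P(F|B1)·P(B1) + P(F|B2)·P(B2) + P(F|B3)·P(B3)
      = 0.046·0.288 + 0.049·0.205 + 0.223·0.507
      = 0.013248 + 0.010045 + 0.113061 = 0.136354

0.1364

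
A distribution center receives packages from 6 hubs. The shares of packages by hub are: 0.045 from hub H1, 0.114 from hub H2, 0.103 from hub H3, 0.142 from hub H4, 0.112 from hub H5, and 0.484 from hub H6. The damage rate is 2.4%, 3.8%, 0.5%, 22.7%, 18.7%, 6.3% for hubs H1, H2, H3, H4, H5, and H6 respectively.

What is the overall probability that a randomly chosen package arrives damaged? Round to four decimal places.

0.0896

Summing over the partition,
P(D) = P(D|H1)·P(H1) + P(D|H2)·P(H2) + P(D|H3)·P(H3) + P(D|H4)·P(H4) + P(D|H5)·P(H5) + P(D|H6)·P(H6)
      = 0.024·0.045 + 0.038·0.114 + 0.005·0.103 + 0.227·0.142 + 0.187·0.112 + 0.063·0.484
      = 0.00108 + 0.004332 + 0.000515 + 0.032234 + 0.020944 + 0.030492 = 0.089597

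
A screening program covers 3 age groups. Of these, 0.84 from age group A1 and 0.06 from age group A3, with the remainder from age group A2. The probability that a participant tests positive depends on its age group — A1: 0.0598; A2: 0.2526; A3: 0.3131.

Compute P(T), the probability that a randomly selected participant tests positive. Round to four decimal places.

0.0943

P(A2) = 1 − (0.84 + 0.06) = 0.1.
Using total probability over the partition,
P(T) = P(T|A1)·P(A1) + P(T|A2)·P(A2) + P(T|A3)·P(A3)
      = 0.0598·0.84 + 0.2526·0.1 + 0.3131·0.06
      = 0.050232 + 0.02526 + 0.018786 = 0.094278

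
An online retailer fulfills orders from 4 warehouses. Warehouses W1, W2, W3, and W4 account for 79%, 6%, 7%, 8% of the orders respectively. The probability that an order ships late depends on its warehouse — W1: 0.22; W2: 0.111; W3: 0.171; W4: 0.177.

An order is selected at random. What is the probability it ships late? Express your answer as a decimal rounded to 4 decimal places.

P(L) ≈ 0.2066

By the law of total probability,
P(L) = P(L|W1)·P(W1) + P(L|W2)·P(W2) + P(L|W3)·P(W3) + P(L|W4)·P(W4)
      = 0.22·0.79 + 0.111·0.06 + 0.171·0.07 + 0.177·0.08
      = 0.1738 + 0.00666 + 0.01197 + 0.01416 = 0.20659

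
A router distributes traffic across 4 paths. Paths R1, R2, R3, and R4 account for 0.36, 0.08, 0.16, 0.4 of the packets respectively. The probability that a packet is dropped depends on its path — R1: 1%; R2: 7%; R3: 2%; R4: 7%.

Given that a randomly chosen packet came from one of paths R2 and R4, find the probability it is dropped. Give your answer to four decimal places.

Let S = {R2, R4}.
P(S) = 0.08 + 0.4 = 0.48.
P(L ∩ S) = 0.07·0.08 + 0.07·0.4 = 0.0056 + 0.028 = 0.0336.
P(L | S) = 0.0336 / 0.48 = 0.070000…

0.0700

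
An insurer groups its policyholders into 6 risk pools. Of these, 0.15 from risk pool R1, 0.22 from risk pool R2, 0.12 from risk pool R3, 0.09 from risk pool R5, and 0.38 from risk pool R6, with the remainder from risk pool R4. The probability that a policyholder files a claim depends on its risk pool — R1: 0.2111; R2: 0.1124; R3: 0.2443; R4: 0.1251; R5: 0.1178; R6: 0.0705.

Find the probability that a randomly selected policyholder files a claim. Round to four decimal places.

P(C) ≈ 0.1281

P(R4) = 1 − (0.15 + 0.22 + 0.12 + 0.09 + 0.38) = 0.04.
P(C) = P(C|R1)·P(R1) + P(C|R2)·P(R2) + P(C|R3)·P(R3) + P(C|R4)·P(R4) + P(C|R5)·P(R5) + P(C|R6)·P(R6)
      = 0.2111·0.15 + 0.1124·0.22 + 0.2443·0.12 + 0.1251·0.04 + 0.1178·0.09 + 0.0705·0.38
      = 0.031665 + 0.024728 + 0.029316 + 0.005004 + 0.010602 + 0.02679 = 0.128105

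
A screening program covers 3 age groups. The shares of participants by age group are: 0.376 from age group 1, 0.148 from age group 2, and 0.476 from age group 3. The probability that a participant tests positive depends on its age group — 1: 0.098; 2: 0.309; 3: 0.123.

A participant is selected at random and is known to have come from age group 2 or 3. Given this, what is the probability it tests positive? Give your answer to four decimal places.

0.1671

Let S = {2, 3}.
P(S) = 0.148 + 0.476 = 0.624.
P(T ∩ S) = 0.309·0.148 + 0.123·0.476 = 0.045732 + 0.058548 = 0.10428.
P(T | S) = 0.10428 / 0.624 = 0.167115…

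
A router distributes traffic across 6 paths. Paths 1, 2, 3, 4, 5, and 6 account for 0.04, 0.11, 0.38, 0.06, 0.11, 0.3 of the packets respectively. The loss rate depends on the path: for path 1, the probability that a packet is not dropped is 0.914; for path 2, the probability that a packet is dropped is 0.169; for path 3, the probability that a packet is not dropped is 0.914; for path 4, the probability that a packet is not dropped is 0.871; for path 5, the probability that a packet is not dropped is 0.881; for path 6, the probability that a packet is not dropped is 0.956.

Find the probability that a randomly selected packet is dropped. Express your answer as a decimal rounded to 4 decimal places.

P(L) ≈ 0.0887

P(L|1) = 1 − 0.914 = 0.086.
P(L|3) = 1 − 0.914 = 0.086.
P(L|4) = 1 − 0.871 = 0.129.
P(L|5) = 1 − 0.881 = 0.119.
P(L|6) = 1 − 0.956 = 0.044.
By the law of total probability,
P(L) = P(L|1)·P(1) + P(L|2)·P(2) + P(L|3)·P(3) + P(L|4)·P(4) + P(L|5)·P(5) + P(L|6)·P(6)
      = 0.086·0.04 + 0.169·0.11 + 0.086·0.38 + 0.129·0.06 + 0.119·0.11 + 0.044·0.3
      = 0.00344 + 0.01859 + 0.03268 + 0.00774 + 0.01309 + 0.0132 = 0.08874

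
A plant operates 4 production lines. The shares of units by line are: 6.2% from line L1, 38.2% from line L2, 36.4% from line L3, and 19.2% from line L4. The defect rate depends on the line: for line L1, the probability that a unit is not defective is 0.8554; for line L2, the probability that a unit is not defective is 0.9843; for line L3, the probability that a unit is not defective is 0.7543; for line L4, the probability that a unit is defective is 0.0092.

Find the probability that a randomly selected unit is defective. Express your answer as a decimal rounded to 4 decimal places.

P(D|L1) = 1 − 0.8554 = 0.1446.
P(D|L2) = 1 − 0.9843 = 0.0157.
P(D|L3) = 1 − 0.7543 = 0.2457.
Using total probability over the partition,
P(D) = P(D|L1)·P(L1) + P(D|L2)·P(L2) + P(D|L3)·P(L3) + P(D|L4)·P(L4)
      = 0.1446·0.062 + 0.0157·0.382 + 0.2457·0.364 + 0.0092·0.192
      = 0.0089652 + 0.0059974 + 0.0894348 + 0.0017664 = 0.1061638

0.1062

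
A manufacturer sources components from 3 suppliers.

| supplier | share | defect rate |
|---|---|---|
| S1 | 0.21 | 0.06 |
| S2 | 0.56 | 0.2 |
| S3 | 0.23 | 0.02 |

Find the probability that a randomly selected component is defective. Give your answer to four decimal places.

Summing over the partition,
P(D) = P(D|S1)·P(S1) + P(D|S2)·P(S2) + P(D|S3)·P(S3)
      = 0.06·0.21 + 0.2·0.56 + 0.02·0.23
      = 0.0126 + 0.112 + 0.0046 = 0.1292

0.1292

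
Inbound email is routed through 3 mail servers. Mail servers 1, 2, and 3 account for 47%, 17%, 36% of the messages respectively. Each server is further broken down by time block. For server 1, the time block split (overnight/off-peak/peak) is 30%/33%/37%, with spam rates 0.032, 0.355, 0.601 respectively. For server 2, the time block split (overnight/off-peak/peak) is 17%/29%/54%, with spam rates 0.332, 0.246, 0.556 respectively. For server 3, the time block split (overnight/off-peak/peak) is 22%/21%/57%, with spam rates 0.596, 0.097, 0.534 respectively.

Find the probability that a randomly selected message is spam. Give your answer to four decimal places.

P(S|1) = 0.3·0.032 + 0.33·0.355 + 0.37·0.601 = 0.0096 + 0.11715 + 0.22237 = 0.34912
P(S|2) = 0.17·0.332 + 0.29·0.246 + 0.54·0.556 = 0.05644 + 0.07134 + 0.30024 = 0.42802
P(S|3) = 0.22·0.596 + 0.21·0.097 + 0.57·0.534 = 0.13112 + 0.02037 + 0.30438 = 0.45587
By total probability over the outer partition,
P(S) = 0.47·0.34912 + 0.17·0.42802 + 0.36·0.45587
      = 0.1640864 + 0.0727634 + 0.1641132 = 0.400963

0.4010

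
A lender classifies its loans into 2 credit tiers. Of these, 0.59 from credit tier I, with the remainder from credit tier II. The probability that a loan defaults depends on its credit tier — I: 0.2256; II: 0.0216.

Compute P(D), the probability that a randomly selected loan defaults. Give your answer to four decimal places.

P(II) = 1 − (0.59) = 0.41.
Using total probability over the partition,
P(D) = P(D|I)·P(I) + P(D|II)·P(II)
      = 0.2256·0.59 + 0.0216·0.41
      = 0.133104 + 0.008856 = 0.14196

P(D) ≈ 0.1420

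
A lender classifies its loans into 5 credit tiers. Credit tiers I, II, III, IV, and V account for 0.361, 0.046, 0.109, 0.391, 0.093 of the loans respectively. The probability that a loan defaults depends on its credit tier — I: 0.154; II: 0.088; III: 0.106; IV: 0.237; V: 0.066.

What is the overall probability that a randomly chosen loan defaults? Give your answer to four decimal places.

By the law of total probability,
P(D) = P(D|I)·P(I) + P(D|II)·P(II) + P(D|III)·P(III) + P(D|IV)·P(IV) + P(D|V)·P(V)
      = 0.154·0.361 + 0.088·0.046 + 0.106·0.109 + 0.237·0.391 + 0.066·0.093
      = 0.055594 + 0.004048 + 0.011554 + 0.092667 + 0.006138 = 0.170001

P(D) ≈ 0.1700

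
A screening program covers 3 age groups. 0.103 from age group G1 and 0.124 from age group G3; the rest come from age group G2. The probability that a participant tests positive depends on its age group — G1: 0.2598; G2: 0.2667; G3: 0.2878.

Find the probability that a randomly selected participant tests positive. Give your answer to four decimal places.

P(G2) = 1 − (0.103 + 0.124) = 0.773.
P(T) = P(T|G1)·P(G1) + P(T|G2)·P(G2) + P(T|G3)·P(G3)
      = 0.2598·0.103 + 0.2667·0.773 + 0.2878·0.124
      = 0.0267594 + 0.2061591 + 0.0356872 = 0.2686057

P(T) ≈ 0.2686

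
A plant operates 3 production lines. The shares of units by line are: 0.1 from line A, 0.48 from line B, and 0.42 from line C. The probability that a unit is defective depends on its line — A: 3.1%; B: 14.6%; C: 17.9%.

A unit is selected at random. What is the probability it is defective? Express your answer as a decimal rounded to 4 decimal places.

0.1484

Using total probability over the partition,
P(D) = P(D|A)·P(A) + P(D|B)·P(B) + P(D|C)·P(C)
      = 0.031·0.1 + 0.146·0.48 + 0.179·0.42
      = 0.0031 + 0.07008 + 0.07518 = 0.14836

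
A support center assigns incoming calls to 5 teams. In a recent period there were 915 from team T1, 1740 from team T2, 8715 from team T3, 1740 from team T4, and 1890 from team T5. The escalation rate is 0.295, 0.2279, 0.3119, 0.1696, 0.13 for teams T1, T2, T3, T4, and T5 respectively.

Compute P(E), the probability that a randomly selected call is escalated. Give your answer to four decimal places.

P(E) ≈ 0.2617

Total: 915 + 1740 + 8715 + 1740 + 1890 = 15000.
P(T1) = 915/15000 = 0.061. P(T2) = 1740/15000 = 0.116. P(T3) = 8715/15000 = 0.581. P(T4) = 1740/15000 = 0.116. P(T5) = 1890/15000 = 0.126.
Summing over the partition,
P(E) = P(E|T1)·P(T1) + P(E|T2)·P(T2) + P(E|T3)·P(T3) + P(E|T4)·P(T4) + P(E|T5)·P(T5)
      = 0.295·0.061 + 0.2279·0.116 + 0.3119·0.581 + 0.1696·0.116 + 0.13·0.126
      = 0.017995 + 0.0264364 + 0.1812139 + 0.0196736 + 0.01638 = 0.2616989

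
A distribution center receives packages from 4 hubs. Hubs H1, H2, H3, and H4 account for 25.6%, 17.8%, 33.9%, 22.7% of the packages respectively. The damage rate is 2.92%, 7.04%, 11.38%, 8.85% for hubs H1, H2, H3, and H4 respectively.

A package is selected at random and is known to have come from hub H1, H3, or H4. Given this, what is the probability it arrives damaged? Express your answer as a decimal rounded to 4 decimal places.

0.0805

Let S = {H1, H3, H4}.
P(S) = 0.256 + 0.339 + 0.227 = 0.822.
P(D ∩ S) = 0.0292·0.256 + 0.1138·0.339 + 0.0885·0.227 = 0.0074752 + 0.0385782 + 0.0200895 = 0.0661429.
P(D | S) = 0.0661429 / 0.822 = 0.080466…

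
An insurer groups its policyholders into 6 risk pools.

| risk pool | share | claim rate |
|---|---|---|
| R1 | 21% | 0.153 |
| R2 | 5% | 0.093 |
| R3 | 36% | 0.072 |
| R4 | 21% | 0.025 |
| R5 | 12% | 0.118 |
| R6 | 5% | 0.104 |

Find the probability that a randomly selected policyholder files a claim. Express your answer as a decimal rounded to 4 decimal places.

P(C) ≈ 0.0873

Summing over the partition,
P(C) = P(C|R1)·P(R1) + P(C|R2)·P(R2) + P(C|R3)·P(R3) + P(C|R4)·P(R4) + P(C|R5)·P(R5) + P(C|R6)·P(R6)
      = 0.153·0.21 + 0.093·0.05 + 0.072·0.36 + 0.025·0.21 + 0.118·0.12 + 0.104·0.05
      = 0.03213 + 0.00465 + 0.02592 + 0.00525 + 0.01416 + 0.0052 = 0.08731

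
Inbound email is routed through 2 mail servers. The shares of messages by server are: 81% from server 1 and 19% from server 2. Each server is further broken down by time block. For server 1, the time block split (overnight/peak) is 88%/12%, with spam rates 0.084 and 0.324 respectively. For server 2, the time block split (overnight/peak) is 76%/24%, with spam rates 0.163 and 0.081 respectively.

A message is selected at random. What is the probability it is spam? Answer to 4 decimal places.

0.1186

P(S|1) = 0.88·0.084 + 0.12·0.324 = 0.07392 + 0.03888 = 0.1128
P(S|2) = 0.76·0.163 + 0.24·0.081 = 0.12388 + 0.01944 = 0.14332
Then overall,
P(S) = 0.81·0.1128 + 0.19·0.14332
      = 0.091368 + 0.0272308 = 0.1185988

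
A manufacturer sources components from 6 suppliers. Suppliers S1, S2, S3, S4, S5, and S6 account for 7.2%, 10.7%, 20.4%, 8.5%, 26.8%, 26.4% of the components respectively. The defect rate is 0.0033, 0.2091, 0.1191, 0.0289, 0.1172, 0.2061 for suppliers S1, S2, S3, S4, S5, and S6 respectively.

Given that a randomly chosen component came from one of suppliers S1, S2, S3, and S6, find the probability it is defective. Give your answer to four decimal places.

Let S = {S1, S2, S3, S6}.
P(S) = 0.072 + 0.107 + 0.204 + 0.264 = 0.647.
P(D ∩ S) = 0.0033·0.072 + 0.2091·0.107 + 0.1191·0.204 + 0.2061·0.264 = 0.0002376 + 0.0223737 + 0.0242964 + 0.0544104 = 0.1013181.
P(D | S) = 0.1013181 / 0.647 = 0.156597…

P(D|S) ≈ 0.1566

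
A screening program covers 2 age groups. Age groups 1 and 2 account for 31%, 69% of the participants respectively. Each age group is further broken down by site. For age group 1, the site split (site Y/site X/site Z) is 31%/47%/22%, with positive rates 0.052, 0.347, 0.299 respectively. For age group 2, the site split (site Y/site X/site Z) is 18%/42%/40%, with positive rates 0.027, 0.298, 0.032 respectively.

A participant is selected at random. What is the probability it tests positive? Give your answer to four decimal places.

P(T|1) = 0.31·0.052 + 0.47·0.347 + 0.22·0.299 = 0.01612 + 0.16309 + 0.06578 = 0.24499
P(T|2) = 0.18·0.027 + 0.42·0.298 + 0.4·0.032 = 0.00486 + 0.12516 + 0.0128 = 0.14282
Then overall,
P(T) = 0.31·0.24499 + 0.69·0.14282
      = 0.0759469 + 0.0985458 = 0.1744927

0.1745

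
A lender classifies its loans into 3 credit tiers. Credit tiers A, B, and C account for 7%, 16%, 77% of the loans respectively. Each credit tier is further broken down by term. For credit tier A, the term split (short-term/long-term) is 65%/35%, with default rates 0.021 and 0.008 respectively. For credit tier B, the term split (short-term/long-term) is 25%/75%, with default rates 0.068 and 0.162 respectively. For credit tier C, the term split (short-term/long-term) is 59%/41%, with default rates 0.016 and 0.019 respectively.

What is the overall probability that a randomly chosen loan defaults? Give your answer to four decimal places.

P(D|A) = 0.65·0.021 + 0.35·0.008 = 0.01365 + 0.0028 = 0.01645
P(D|B) = 0.25·0.068 + 0.75·0.162 = 0.017 + 0.1215 = 0.1385
P(D|C) = 0.59·0.016 + 0.41·0.019 = 0.00944 + 0.00779 = 0.01723
Then overall,
P(D) = 0.07·0.01645 + 0.16·0.1385 + 0.77·0.01723
      = 0.0011515 + 0.02216 + 0.0132671 = 0.0365786

P(D) ≈ 0.0366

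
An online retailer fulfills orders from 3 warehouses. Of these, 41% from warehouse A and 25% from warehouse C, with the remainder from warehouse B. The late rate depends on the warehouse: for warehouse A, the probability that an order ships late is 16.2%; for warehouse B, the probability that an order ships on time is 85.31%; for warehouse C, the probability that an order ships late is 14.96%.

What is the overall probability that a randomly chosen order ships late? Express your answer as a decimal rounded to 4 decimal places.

P(B) = 1 − (0.41 + 0.25) = 0.34.
P(L|B) = 1 − 0.8531 = 0.1469.
By the law of total probability,
P(L) = P(L|A)·P(A) + P(L|B)·P(B) + P(L|C)·P(C)
      = 0.162·0.41 + 0.1469·0.34 + 0.1496·0.25
      = 0.06642 + 0.049946 + 0.0374 = 0.153766

0.1538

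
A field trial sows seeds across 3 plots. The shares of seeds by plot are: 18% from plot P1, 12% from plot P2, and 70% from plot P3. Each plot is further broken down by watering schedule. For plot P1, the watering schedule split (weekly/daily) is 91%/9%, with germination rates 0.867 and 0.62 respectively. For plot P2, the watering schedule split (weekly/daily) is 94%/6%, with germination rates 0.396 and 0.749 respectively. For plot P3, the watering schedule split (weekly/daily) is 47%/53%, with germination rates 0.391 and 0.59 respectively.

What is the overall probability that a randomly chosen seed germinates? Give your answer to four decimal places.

P(G) ≈ 0.5496

P(G|P1) = 0.91·0.867 + 0.09·0.62 = 0.78897 + 0.0558 = 0.84477
P(G|P2) = 0.94·0.396 + 0.06·0.749 = 0.37224 + 0.04494 = 0.41718
P(G|P3) = 0.47·0.391 + 0.53·0.59 = 0.18377 + 0.3127 = 0.49647
By total probability over the outer partition,
P(G) = 0.18·0.84477 + 0.12·0.41718 + 0.7·0.49647
      = 0.1520586 + 0.0500616 + 0.347529 = 0.5496492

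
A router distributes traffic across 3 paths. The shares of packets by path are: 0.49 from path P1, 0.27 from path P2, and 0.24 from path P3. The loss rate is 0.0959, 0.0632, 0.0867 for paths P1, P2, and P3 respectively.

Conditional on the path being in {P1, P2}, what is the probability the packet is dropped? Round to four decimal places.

Let S = {P1, P2}.
P(S) = 0.49 + 0.27 = 0.76.
P(L ∩ S) = 0.0959·0.49 + 0.0632·0.27 = 0.046991 + 0.017064 = 0.064055.
P(L | S) = 0.064055 / 0.76 = 0.084283…

P(L|S) ≈ 0.0843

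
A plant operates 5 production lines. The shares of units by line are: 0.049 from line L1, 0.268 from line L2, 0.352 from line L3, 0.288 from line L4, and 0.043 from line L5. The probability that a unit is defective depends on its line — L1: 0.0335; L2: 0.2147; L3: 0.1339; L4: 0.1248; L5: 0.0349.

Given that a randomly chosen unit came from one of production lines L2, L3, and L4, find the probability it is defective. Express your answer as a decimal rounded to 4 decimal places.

0.1549

Let S = {L2, L3, L4}.
P(S) = 0.268 + 0.352 + 0.288 = 0.908.
P(D ∩ S) = 0.2147·0.268 + 0.1339·0.352 + 0.1248·0.288 = 0.0575396 + 0.0471328 + 0.0359424 = 0.1406148.
P(D | S) = 0.1406148 / 0.908 = 0.154862…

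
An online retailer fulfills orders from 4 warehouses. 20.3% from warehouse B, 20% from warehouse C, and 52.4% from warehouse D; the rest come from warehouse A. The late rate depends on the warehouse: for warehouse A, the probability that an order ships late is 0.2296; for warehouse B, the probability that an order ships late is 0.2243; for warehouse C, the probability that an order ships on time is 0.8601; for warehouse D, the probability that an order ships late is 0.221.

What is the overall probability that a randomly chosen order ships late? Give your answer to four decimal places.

P(A) = 1 − (0.203 + 0.2 + 0.524) = 0.073.
P(L|C) = 1 − 0.8601 = 0.1399.
P(L) = P(L|A)·P(A) + P(L|B)·P(B) + P(L|C)·P(C) + P(L|D)·P(D)
      = 0.2296·0.073 + 0.2243·0.203 + 0.1399·0.2 + 0.221·0.524
      = 0.0167608 + 0.0455329 + 0.02798 + 0.115804 = 0.2060777

0.2061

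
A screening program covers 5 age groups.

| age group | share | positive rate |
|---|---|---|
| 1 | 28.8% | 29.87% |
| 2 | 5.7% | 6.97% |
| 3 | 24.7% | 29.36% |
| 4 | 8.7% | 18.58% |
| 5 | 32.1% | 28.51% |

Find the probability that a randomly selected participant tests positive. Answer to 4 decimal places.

By the law of total probability,
P(T) = P(T|1)·P(1) + P(T|2)·P(2) + P(T|3)·P(3) + P(T|4)·P(4) + P(T|5)·P(5)
      = 0.2987·0.288 + 0.0697·0.057 + 0.2936·0.247 + 0.1858·0.087 + 0.2851·0.321
      = 0.0860256 + 0.0039729 + 0.0725192 + 0.0161646 + 0.0915171 = 0.2701994

0.2702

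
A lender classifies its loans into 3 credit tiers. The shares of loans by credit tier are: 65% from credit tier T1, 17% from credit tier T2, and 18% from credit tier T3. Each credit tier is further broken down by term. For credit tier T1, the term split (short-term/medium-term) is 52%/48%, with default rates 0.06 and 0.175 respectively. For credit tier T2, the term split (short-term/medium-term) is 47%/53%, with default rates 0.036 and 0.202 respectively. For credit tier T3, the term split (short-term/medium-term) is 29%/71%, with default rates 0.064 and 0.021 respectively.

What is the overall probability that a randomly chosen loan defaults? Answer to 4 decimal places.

0.1020

P(D|T1) = 0.52·0.06 + 0.48·0.175 = 0.0312 + 0.084 = 0.1152
P(D|T2) = 0.47·0.036 + 0.53·0.202 = 0.01692 + 0.10706 = 0.12398
P(D|T3) = 0.29·0.064 + 0.71·0.021 = 0.01856 + 0.01491 = 0.03347
Then overall,
P(D) = 0.65·0.1152 + 0.17·0.12398 + 0.18·0.03347
      = 0.07488 + 0.0210766 + 0.0060246 = 0.1019812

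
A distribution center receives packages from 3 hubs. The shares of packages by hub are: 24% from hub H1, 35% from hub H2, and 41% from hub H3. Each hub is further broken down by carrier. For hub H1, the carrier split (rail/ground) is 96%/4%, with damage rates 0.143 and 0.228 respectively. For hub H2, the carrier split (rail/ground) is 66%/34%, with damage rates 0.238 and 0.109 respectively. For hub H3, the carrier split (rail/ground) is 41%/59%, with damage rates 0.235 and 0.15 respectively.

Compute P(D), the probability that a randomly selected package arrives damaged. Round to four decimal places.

P(D|H1) = 0.96·0.143 + 0.04·0.228 = 0.13728 + 0.00912 = 0.1464
P(D|H2) = 0.66·0.238 + 0.34·0.109 = 0.15708 + 0.03706 = 0.19414
P(D|H3) = 0.41·0.235 + 0.59·0.15 = 0.09635 + 0.0885 = 0.18485
Then overall,
P(D) = 0.24·0.1464 + 0.35·0.19414 + 0.41·0.18485
      = 0.035136 + 0.067949 + 0.0757885 = 0.1788735

0.1789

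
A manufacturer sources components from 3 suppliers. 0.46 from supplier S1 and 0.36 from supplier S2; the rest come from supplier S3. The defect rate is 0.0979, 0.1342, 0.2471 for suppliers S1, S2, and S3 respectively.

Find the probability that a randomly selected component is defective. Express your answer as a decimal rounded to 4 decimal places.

P(S3) = 1 − (0.46 + 0.36) = 0.18.
P(D) = P(D|S1)·P(S1) + P(D|S2)·P(S2) + P(D|S3)·P(S3)
      = 0.0979·0.46 + 0.1342·0.36 + 0.2471·0.18
      = 0.045034 + 0.048312 + 0.044478 = 0.137824

0.1378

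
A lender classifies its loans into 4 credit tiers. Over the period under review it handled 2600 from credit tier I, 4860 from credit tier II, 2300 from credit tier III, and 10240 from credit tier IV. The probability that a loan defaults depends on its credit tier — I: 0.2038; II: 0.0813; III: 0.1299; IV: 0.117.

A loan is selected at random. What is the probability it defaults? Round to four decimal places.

Total: 2600 + 4860 + 2300 + 10240 = 20000.
P(I) = 2600/20000 = 0.13. P(II) = 4860/20000 = 0.243. P(III) = 2300/20000 = 0.115. P(IV) = 10240/20000 = 0.512.
By the law of total probability,
P(D) = P(D|I)·P(I) + P(D|II)·P(II) + P(D|III)·P(III) + P(D|IV)·P(IV)
      = 0.2038·0.13 + 0.0813·0.243 + 0.1299·0.115 + 0.117·0.512
      = 0.026494 + 0.0197559 + 0.0149385 + 0.059904 = 0.1210924

P(D) ≈ 0.1211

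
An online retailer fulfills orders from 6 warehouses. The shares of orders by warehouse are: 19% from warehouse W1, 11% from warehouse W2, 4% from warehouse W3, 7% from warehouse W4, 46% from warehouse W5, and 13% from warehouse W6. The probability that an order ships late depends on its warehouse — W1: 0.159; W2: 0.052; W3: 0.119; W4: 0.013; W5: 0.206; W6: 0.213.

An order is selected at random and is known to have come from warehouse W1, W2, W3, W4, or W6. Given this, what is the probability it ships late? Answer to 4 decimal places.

P(L|S) ≈ 0.1283

Let S = {W1, W2, W3, W4, W6}.
P(S) = 0.19 + 0.11 + 0.04 + 0.07 + 0.13 = 0.54.
P(L ∩ S) = 0.159·0.19 + 0.052·0.11 + 0.119·0.04 + 0.013·0.07 + 0.213·0.13 = 0.03021 + 0.00572 + 0.00476 + 0.00091 + 0.02769 = 0.06929.
P(L | S) = 0.06929 / 0.54 = 0.128315…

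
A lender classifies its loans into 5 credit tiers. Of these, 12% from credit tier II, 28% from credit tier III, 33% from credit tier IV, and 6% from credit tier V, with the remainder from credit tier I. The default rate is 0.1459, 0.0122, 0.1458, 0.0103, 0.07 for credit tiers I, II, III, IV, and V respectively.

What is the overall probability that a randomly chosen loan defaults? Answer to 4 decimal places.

P(D) ≈ 0.0805

P(I) = 1 − (0.12 + 0.28 + 0.33 + 0.06) = 0.21.
P(D) = P(D|I)·P(I) + P(D|II)·P(II) + P(D|III)·P(III) + P(D|IV)·P(IV) + P(D|V)·P(V)
      = 0.1459·0.21 + 0.0122·0.12 + 0.1458·0.28 + 0.0103·0.33 + 0.07·0.06
      = 0.030639 + 0.001464 + 0.040824 + 0.003399 + 0.0042 = 0.080526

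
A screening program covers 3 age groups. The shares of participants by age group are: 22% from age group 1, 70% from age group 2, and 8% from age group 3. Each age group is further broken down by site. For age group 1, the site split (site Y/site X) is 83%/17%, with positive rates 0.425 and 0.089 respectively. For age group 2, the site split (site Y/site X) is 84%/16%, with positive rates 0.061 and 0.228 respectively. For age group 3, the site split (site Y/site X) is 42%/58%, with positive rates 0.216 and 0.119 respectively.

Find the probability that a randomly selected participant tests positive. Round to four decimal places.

0.1551

P(T|1) = 0.83·0.425 + 0.17·0.089 = 0.35275 + 0.01513 = 0.36788
P(T|2) = 0.84·0.061 + 0.16·0.228 = 0.05124 + 0.03648 = 0.08772
P(T|3) = 0.42·0.216 + 0.58·0.119 = 0.09072 + 0.06902 = 0.15974
Then overall,
P(T) = 0.22·0.36788 + 0.7·0.08772 + 0.08·0.15974
      = 0.0809336 + 0.061404 + 0.0127792 = 0.1551168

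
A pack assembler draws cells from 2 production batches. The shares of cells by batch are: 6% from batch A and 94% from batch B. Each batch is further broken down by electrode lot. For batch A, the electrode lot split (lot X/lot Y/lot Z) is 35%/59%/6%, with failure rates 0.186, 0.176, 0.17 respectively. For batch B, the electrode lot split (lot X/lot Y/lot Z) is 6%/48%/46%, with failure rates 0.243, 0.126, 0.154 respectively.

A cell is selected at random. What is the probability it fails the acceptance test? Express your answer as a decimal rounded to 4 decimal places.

P(F|A) = 0.35·0.186 + 0.59·0.176 + 0.06·0.17 = 0.0651 + 0.10384 + 0.0102 = 0.17914
P(F|B) = 0.06·0.243 + 0.48·0.126 + 0.46·0.154 = 0.01458 + 0.06048 + 0.07084 = 0.1459
Then overall,
P(F) = 0.06·0.17914 + 0.94·0.1459
      = 0.0107484 + 0.137146 = 0.1478944

P(F) ≈ 0.1479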